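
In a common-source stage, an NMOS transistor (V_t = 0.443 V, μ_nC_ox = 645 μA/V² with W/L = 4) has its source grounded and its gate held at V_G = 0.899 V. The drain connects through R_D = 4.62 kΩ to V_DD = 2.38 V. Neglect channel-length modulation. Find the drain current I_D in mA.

I_D = 0.268 mA

V_GS = V_G = 0.899 V, so V_ov = 0.899 − 0.443 = 0.456 V.
k_n = μ_nC_ox · (W/L) = 2.58 mA/V².
Assume saturation: I_D = ½ k_n V_ov² = 0.5 × 2.58 × 0.456² = 0.268 mA, giving V_DS = V_DD − I_D R_D = 2.38 − 0.268 × 4.62 = 1.14 V.
V_DS = 1.14 V ≥ V_ov = 0.456 V, confirming saturation.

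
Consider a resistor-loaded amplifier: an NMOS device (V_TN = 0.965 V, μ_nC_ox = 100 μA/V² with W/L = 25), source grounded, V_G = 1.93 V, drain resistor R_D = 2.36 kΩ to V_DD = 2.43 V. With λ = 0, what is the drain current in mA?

V_GS = V_G = 1.93 V, so V_ov = 1.93 − 0.965 = 0.965 V.
k_n = μ_nC_ox · (W/L) = 2.5 mA/V².
Assume saturation: I_D = ½ k_n V_ov² = 0.5 × 2.5 × 0.965² = 1.16 mA, giving V_DS = V_DD − I_D R_D = 2.43 − 1.16 × 2.36 = -0.317 V.
But -0.317 V < V_ov = 0.965 V, so the device is actually in triode.
In triode I_D = k_n[V_ov V_DS − ½ V_DS²] and I_D = (V_DD − V_DS)/R_D. Equating: 2.95 V_DS² − 6.693 V_DS + 2.43 = 0, giving V_DS = 0.454 V (the root below V_ov).
I_D = (2.43 − 0.454) / 2.36 = 0.837 mA.

I_D = 0.837 mA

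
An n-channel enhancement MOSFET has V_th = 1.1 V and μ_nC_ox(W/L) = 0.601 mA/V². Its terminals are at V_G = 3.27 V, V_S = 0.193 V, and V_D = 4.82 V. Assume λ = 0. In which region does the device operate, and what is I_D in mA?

Saturation; I_D = 1.17 mA

V_GS = V_G − V_S = 3.27 − 0.193 = 3.08 V; V_DS = V_D − V_S = 4.82 − 0.193 = 4.63 V.
V_ov = V_GS − V_th = 3.08 − 1.1 = 1.98 V.
Since V_DS = 4.63 V ≥ V_ov = 1.98 V, the device is in saturation.
I_D = ½ k_n V_ov² = 0.5 × 0.601 × 1.98² = 1.17 mA.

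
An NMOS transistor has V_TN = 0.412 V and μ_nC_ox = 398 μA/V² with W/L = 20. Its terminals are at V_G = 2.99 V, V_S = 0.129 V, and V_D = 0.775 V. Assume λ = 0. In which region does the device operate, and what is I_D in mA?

Triode; I_D = 10.9 mA

V_GS = V_G − V_S = 2.99 − 0.129 = 2.86 V; V_DS = V_D − V_S = 0.775 − 0.129 = 0.646 V.
k_n = μ_nC_ox · (W/L) = 7.96 mA/V².
V_ov = V_GS − V_TN = 2.86 − 0.412 = 2.45 V.
Since V_DS = 0.646 V < V_ov = 2.45 V, the device is in the triode region.
I_D = k_n [V_ov · V_DS − ½ V_DS²] = 7.96 × [2.45 × 0.646 − 0.5 × 0.646²] = 10.9 mA.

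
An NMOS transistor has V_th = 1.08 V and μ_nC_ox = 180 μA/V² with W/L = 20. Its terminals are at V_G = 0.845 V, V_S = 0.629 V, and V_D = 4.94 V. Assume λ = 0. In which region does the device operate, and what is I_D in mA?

V_GS = V_G − V_S = 0.845 − 0.629 = 0.216 V; V_DS = V_D − V_S = 4.94 − 0.629 = 4.31 V.
V_GS = 0.216 V < V_th = 1.08 V, so the transistor is in cutoff.

Cutoff; I_D = 0 mA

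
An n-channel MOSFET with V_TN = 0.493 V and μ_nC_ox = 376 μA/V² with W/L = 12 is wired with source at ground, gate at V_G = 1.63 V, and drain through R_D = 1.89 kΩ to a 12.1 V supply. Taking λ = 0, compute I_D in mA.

V_GS = V_G = 1.63 V, so V_ov = 1.63 − 0.493 = 1.14 V.
k_n = μ_nC_ox · (W/L) = 4.512 mA/V².
Assume saturation: I_D = ½ k_n V_ov² = 0.5 × 4.512 × 1.14² = 2.92 mA, giving V_DS = V_DD − I_D R_D = 12.1 − 2.92 × 1.89 = 6.59 V.
V_DS = 6.59 V ≥ V_ov = 1.14 V, confirming saturation.

I_D = 2.92 mA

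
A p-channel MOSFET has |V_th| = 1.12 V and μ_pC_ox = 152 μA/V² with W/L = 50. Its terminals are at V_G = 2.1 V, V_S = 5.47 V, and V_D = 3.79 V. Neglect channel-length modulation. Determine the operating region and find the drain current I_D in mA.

Triode; I_D = 18.0 mA

V_SG = V_S − V_G = 5.47 − 2.1 = 3.37 V; V_SD = V_S − V_D = 5.47 − 3.79 = 1.68 V.
k_p = μ_pC_ox · (W/L) = 7.6 mA/V².
V_ov = V_SG − |V_th| = 3.37 − 1.12 = 2.25 V.
Since V_SD = 1.68 V < V_ov = 2.25 V, the device is in the triode region.
I_D = k_p [V_ov · V_SD − ½ V_SD²] = 7.6 × [2.25 × 1.68 − 0.5 × 1.68²] = 18 mA.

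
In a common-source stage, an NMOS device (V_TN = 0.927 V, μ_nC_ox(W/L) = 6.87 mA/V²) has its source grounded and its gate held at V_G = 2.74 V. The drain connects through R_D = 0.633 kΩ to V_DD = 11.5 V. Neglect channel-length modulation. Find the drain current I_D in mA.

V_GS = V_G = 2.74 V, so V_ov = 2.74 − 0.927 = 1.81 V.
Assume saturation: I_D = ½ k_n V_ov² = 0.5 × 6.87 × 1.81² = 11.3 mA, giving V_DS = V_DD − I_D R_D = 11.5 − 11.3 × 0.633 = 4.35 V.
V_DS = 4.35 V ≥ V_ov = 1.81 V, confirming saturation.

I_D = 11.3 mA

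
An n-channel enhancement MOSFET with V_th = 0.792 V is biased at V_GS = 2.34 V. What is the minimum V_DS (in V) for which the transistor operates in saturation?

V_DS,sat = 1.55 V

The boundary between triode and saturation is V_DS = V_GS − V_th = V_ov.
V_ov = 2.34 − 0.792 = 1.55 V.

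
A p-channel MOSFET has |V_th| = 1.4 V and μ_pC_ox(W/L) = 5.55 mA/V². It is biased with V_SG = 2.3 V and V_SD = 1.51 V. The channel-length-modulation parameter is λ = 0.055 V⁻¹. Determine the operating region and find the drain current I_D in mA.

V_ov = V_SG − |V_th| = 2.3 − 1.4 = 0.9 V.
Since V_SD = 1.51 V ≥ V_ov = 0.9 V, the device is in saturation.
I_D = ½ k_p V_ov² (1 + λ V_SD) = 0.5 × 5.55 × 0.9² × (1 + 0.055 × 1.51) = 2.43 mA.

Saturation; I_D = 2.43 mA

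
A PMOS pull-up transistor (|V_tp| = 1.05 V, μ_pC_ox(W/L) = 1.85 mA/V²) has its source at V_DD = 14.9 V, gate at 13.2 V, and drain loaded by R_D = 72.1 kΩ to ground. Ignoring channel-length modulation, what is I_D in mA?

I_D = 0.204 mA

V_SG = V_DD − V_G = 14.9 − 13.2 = 1.7 V, so V_ov = 1.7 − 1.05 = 0.65 V.
Assume saturation: I_D = ½ k_p V_ov² = 0.5 × 1.85 × 0.65² = 0.391 mA, giving V_SD = V_DD − I_D R_D = 14.9 − 0.391 × 72.1 = -13.3 V.
But -13.3 V < V_ov = 0.65 V, so the device is actually in triode.
In triode I_D = k_p[V_ov V_SD − ½ V_SD²] and I_D = (V_DD − V_SD)/R_D. Equating: 66.7 V_SD² − 87.7 V_SD + 14.9 = 0, giving V_SD = 0.2 V (the root below V_ov).
I_D = (14.9 − 0.2) / 72.1 = 0.204 mA.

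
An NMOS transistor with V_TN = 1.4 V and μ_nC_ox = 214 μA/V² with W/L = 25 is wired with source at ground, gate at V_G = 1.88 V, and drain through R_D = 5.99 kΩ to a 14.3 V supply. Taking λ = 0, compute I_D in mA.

V_GS = V_G = 1.88 V, so V_ov = 1.88 − 1.4 = 0.48 V.
k_n = μ_nC_ox · (W/L) = 5.35 mA/V².
Assume saturation: I_D = ½ k_n V_ov² = 0.5 × 5.35 × 0.48² = 0.616 mA, giving V_DS = V_DD − I_D R_D = 14.3 − 0.616 × 5.99 = 10.6 V.
V_DS = 10.6 V ≥ V_ov = 0.48 V, confirming saturation.

I_D = 0.616 mA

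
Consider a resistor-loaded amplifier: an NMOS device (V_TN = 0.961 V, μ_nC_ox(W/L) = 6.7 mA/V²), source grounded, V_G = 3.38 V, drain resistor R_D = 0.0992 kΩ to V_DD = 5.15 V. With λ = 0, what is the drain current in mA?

I_D = 19.6 mA

V_GS = V_G = 3.38 V, so V_ov = 3.38 − 0.961 = 2.42 V.
Assume saturation: I_D = ½ k_n V_ov² = 0.5 × 6.7 × 2.42² = 19.6 mA, giving V_DS = V_DD − I_D R_D = 5.15 − 19.6 × 0.0992 = 3.21 V.
V_DS = 3.21 V ≥ V_ov = 2.42 V, confirming saturation.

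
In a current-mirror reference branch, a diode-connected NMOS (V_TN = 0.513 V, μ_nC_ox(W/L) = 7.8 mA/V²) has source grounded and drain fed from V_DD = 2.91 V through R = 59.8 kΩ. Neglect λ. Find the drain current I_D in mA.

I_D = 0.0384 mA

With gate tied to drain, V_GS = V_DS ≥ V_GS − V_TN, so the device is in saturation.
KCL at the drain: ½ k_n (V_GS − V_TN)² = (V_DD − V_GS)/R.
Let x = V_GS − 0.513. Then 233 x² + x − 2.397 = 0, giving x = 0.0993 V (positive root), so V_GS = 0.612 V.
I_D = (V_DD − V_GS)/R = (2.91 − 0.612) / 59.8 = 0.0384 mA.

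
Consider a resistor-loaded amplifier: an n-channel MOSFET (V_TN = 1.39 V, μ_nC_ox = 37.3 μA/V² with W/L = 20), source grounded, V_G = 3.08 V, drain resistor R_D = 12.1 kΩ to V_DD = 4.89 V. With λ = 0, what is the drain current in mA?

V_GS = V_G = 3.08 V, so V_ov = 3.08 − 1.39 = 1.69 V.
k_n = μ_nC_ox · (W/L) = 0.746 mA/V².
Assume saturation: I_D = ½ k_n V_ov² = 0.5 × 0.746 × 1.69² = 1.07 mA, giving V_DS = V_DD − I_D R_D = 4.89 − 1.07 × 12.1 = -8 V.
But -8 V < V_ov = 1.69 V, so the device is actually in triode.
In triode I_D = k_n[V_ov V_DS − ½ V_DS²] and I_D = (V_DD − V_DS)/R_D. Equating: 4.51 V_DS² − 16.25 V_DS + 4.89 = 0, giving V_DS = 0.331 V (the root below V_ov).
I_D = (4.89 − 0.331) / 12.1 = 0.377 mA.

I_D = 0.377 mA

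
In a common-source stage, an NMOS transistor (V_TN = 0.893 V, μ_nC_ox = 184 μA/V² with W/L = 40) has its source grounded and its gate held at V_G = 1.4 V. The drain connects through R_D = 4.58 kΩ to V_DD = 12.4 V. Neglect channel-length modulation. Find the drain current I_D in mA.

I_D = 0.946 mA

V_GS = V_G = 1.4 V, so V_ov = 1.4 − 0.893 = 0.507 V.
k_n = μ_nC_ox · (W/L) = 7.36 mA/V².
Assume saturation: I_D = ½ k_n V_ov² = 0.5 × 7.36 × 0.507² = 0.946 mA, giving V_DS = V_DD − I_D R_D = 12.4 − 0.946 × 4.58 = 8.07 V.
V_DS = 8.07 V ≥ V_ov = 0.507 V, confirming saturation.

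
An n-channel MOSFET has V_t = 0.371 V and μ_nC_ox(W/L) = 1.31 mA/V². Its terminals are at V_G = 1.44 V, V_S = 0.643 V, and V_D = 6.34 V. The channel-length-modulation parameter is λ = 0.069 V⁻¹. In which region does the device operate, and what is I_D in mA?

V_GS = V_G − V_S = 1.44 − 0.643 = 0.797 V; V_DS = V_D − V_S = 6.34 − 0.643 = 5.7 V.
V_ov = V_GS − V_t = 0.797 − 0.371 = 0.426 V.
Since V_DS = 5.7 V ≥ V_ov = 0.426 V, the device is in saturation.
I_D = ½ k_n V_ov² (1 + λ V_DS) = 0.5 × 1.31 × 0.426² × (1 + 0.069 × 5.7) = 0.166 mA.

Saturation; I_D = 0.166 mA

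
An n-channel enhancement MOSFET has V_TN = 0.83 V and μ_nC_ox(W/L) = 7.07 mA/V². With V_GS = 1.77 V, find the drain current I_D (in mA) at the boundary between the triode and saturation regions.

At the boundary V_DS = V_ov = V_GS − V_TN = 1.77 − 0.83 = 0.94 V.
I_D = ½ k_n V_ov² = 0.5 × 7.07 × 0.94² = 3.12 mA.

I_D = 3.12 mA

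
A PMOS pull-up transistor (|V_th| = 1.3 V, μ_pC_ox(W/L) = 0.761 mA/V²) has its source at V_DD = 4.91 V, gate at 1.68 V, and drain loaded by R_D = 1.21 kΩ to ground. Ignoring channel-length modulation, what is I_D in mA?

V_SG = V_DD − V_G = 4.91 − 1.68 = 3.23 V, so V_ov = 3.23 − 1.3 = 1.93 V.
Assume saturation: I_D = ½ k_p V_ov² = 0.5 × 0.761 × 1.93² = 1.42 mA, giving V_SD = V_DD − I_D R_D = 4.91 − 1.42 × 1.21 = 3.2 V.
V_SD = 3.2 V ≥ V_ov = 1.93 V, confirming saturation.

I_D = 1.42 mA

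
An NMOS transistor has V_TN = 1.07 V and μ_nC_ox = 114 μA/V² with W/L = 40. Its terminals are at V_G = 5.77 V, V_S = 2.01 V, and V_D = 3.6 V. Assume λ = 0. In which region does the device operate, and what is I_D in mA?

V_GS = V_G − V_S = 5.77 − 2.01 = 3.76 V; V_DS = V_D − V_S = 3.6 − 2.01 = 1.59 V.
k_n = μ_nC_ox · (W/L) = 4.56 mA/V².
V_ov = V_GS − V_TN = 3.76 − 1.07 = 2.69 V.
Since V_DS = 1.59 V < V_ov = 2.69 V, the device is in the triode region.
I_D = k_n [V_ov · V_DS − ½ V_DS²] = 4.56 × [2.69 × 1.59 − 0.5 × 1.59²] = 13.7 mA.

Triode; I_D = 13.7 mA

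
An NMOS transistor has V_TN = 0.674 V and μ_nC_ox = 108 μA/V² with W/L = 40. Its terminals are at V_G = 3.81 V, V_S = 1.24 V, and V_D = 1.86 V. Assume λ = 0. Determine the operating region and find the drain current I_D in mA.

Triode; I_D = 4.25 mA

V_GS = V_G − V_S = 3.81 − 1.24 = 2.57 V; V_DS = V_D − V_S = 1.86 − 1.24 = 0.62 V.
k_n = μ_nC_ox · (W/L) = 4.32 mA/V².
V_ov = V_GS − V_TN = 2.57 − 0.674 = 1.9 V.
Since V_DS = 0.62 V < V_ov = 1.9 V, the device is in the triode region.
I_D = k_n [V_ov · V_DS − ½ V_DS²] = 4.32 × [1.9 × 0.62 − 0.5 × 0.62²] = 4.25 mA.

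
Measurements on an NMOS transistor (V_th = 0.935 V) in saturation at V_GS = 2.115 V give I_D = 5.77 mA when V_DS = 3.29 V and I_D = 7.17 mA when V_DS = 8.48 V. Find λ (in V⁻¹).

With V_GS fixed, I_D ∝ (1 + λ V_DS) in saturation, so I_D2/I_D1 = (1 + λ V_DS2)/(1 + λ V_DS1).
7.17/5.77 = 1.243 = (1 + 8.48 λ)/(1 + 3.29 λ).
Solving: λ (I_D1 V_DS2 − I_D2 V_DS1) = I_D2 − I_D1, so λ = (7.17 − 5.77) / (5.77 × 8.48 − 7.17 × 3.29) = 1.4 / 25.3 = 0.0552 V⁻¹.

λ = 0.0552 V⁻¹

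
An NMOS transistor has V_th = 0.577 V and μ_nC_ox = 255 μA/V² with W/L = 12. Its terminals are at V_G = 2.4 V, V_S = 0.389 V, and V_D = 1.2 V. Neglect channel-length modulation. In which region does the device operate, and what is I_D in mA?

Triode; I_D = 2.55 mA

V_GS = V_G − V_S = 2.4 − 0.389 = 2.01 V; V_DS = V_D − V_S = 1.2 − 0.389 = 0.811 V.
k_n = μ_nC_ox · (W/L) = 3.06 mA/V².
V_ov = V_GS − V_th = 2.01 − 0.577 = 1.43 V.
Since V_DS = 0.811 V < V_ov = 1.43 V, the device is in the triode region.
I_D = k_n [V_ov · V_DS − ½ V_DS²] = 3.06 × [1.43 × 0.811 − 0.5 × 0.811²] = 2.55 mA.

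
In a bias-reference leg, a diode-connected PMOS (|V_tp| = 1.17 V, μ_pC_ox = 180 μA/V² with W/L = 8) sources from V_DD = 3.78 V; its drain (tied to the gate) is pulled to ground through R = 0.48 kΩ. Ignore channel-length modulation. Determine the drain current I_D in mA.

I_D = 1.98 mA

With gate tied to drain, V_SG = V_SD ≥ V_SG − |V_tp|, so the device is in saturation.
k_p = μ_pC_ox · (W/L) = 1.44 mA/V².
KCL at the drain: ½ k_p (V_SG − |V_tp|)² = (V_DD − V_SG)/R.
Let x = V_SG − 1.17. Then 0.346 x² + x − 2.61 = 0, giving x = 1.66 V (positive root), so V_SG = 2.83 V.
I_D = (V_DD − V_SG)/R = (3.78 − 2.83) / 0.48 = 1.98 mA.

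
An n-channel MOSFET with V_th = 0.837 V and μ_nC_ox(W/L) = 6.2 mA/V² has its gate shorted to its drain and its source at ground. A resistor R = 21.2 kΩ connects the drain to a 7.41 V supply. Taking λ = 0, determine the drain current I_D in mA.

With gate tied to drain, V_GS = V_DS ≥ V_GS − V_th, so the device is in saturation.
KCL at the drain: ½ k_n (V_GS − V_th)² = (V_DD − V_GS)/R.
Let x = V_GS − 0.837. Then 65.7 x² + x − 6.573 = 0, giving x = 0.309 V (positive root), so V_GS = 1.15 V.
I_D = (V_DD − V_GS)/R = (7.41 − 1.15) / 21.2 = 0.295 mA.

I_D = 0.295 mA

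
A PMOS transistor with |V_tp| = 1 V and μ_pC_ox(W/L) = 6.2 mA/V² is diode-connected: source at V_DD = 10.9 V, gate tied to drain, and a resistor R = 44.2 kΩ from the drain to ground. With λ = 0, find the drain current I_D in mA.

I_D = 0.218 mA

With gate tied to drain, V_SG = V_SD ≥ V_SG − |V_tp|, so the device is in saturation.
KCL at the drain: ½ k_p (V_SG − |V_tp|)² = (V_DD − V_SG)/R.
Let x = V_SG − 1. Then 137 x² + x − 9.9 = 0, giving x = 0.265 V (positive root), so V_SG = 1.27 V.
I_D = (V_DD − V_SG)/R = (10.9 − 1.27) / 44.2 = 0.218 mA.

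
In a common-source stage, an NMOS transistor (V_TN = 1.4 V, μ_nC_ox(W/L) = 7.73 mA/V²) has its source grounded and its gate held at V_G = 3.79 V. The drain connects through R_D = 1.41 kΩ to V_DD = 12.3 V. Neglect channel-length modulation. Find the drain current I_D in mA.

V_GS = V_G = 3.79 V, so V_ov = 3.79 − 1.4 = 2.39 V.
Assume saturation: I_D = ½ k_n V_ov² = 0.5 × 7.73 × 2.39² = 22.1 mA, giving V_DS = V_DD − I_D R_D = 12.3 − 22.1 × 1.41 = -18.8 V.
But -18.8 V < V_ov = 2.39 V, so the device is actually in triode.
In triode I_D = k_n[V_ov V_DS − ½ V_DS²] and I_D = (V_DD − V_DS)/R_D. Equating: 5.45 V_DS² − 27.05 V_DS + 12.3 = 0, giving V_DS = 0.506 V (the root below V_ov).
I_D = (12.3 − 0.506) / 1.41 = 8.36 mA.

I_D = 8.36 mA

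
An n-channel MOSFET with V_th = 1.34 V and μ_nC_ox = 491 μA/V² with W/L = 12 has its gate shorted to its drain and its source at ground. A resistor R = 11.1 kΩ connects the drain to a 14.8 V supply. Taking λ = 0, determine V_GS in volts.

V_GS = 1.97 V

With gate tied to drain, V_GS = V_DS ≥ V_GS − V_th, so the device is in saturation.
k_n = μ_nC_ox · (W/L) = 5.892 mA/V².
KCL at the drain: ½ k_n (V_GS − V_th)² = (V_DD − V_GS)/R.
Let x = V_GS − 1.34. Then 32.7 x² + x − 13.46 = 0, giving x = 0.626 V (positive root), so V_GS = 1.97 V.
I_D = (V_DD − V_GS)/R = (14.8 − 1.97) / 11.1 = 1.16 mA.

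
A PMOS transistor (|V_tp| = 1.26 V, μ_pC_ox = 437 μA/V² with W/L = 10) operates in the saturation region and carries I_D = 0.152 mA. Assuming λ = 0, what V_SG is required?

V_SG = 1.52 V

k_p = μ_pC_ox · (W/L) = 4.37 mA/V².
In saturation I_D = ½ k_p (V_SG − |V_tp|)², so V_SG − |V_tp| = √(2 I_D / k_p) = √(2 × 0.152 / 4.37) = 0.264 V.
V_SG = 1.26 + 0.264 = 1.52 V.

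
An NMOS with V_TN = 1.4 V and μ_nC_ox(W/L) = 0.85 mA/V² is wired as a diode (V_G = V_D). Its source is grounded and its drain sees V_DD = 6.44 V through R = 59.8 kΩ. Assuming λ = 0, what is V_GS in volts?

V_GS = 1.83 V

With gate tied to drain, V_GS = V_DS ≥ V_GS − V_TN, so the device is in saturation.
KCL at the drain: ½ k_n (V_GS − V_TN)² = (V_DD − V_GS)/R.
Let x = V_GS − 1.4. Then 25.4 x² + x − 5.04 = 0, giving x = 0.426 V (positive root), so V_GS = 1.83 V.
I_D = (V_DD − V_GS)/R = (6.44 − 1.83) / 59.8 = 0.0772 mA.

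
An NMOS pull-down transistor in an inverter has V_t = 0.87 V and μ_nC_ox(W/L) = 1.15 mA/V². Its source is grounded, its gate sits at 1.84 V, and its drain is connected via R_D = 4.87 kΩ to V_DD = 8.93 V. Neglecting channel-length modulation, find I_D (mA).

V_GS = V_G = 1.84 V, so V_ov = 1.84 − 0.87 = 0.97 V.
Assume saturation: I_D = ½ k_n V_ov² = 0.5 × 1.15 × 0.97² = 0.541 mA, giving V_DS = V_DD − I_D R_D = 8.93 − 0.541 × 4.87 = 6.3 V.
V_DS = 6.3 V ≥ V_ov = 0.97 V, confirming saturation.

I_D = 0.541 mA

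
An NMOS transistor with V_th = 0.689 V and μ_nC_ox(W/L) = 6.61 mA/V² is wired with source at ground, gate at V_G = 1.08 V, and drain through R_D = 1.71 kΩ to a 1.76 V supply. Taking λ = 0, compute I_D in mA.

I_D = 0.505 mA

V_GS = V_G = 1.08 V, so V_ov = 1.08 − 0.689 = 0.391 V.
Assume saturation: I_D = ½ k_n V_ov² = 0.5 × 6.61 × 0.391² = 0.505 mA, giving V_DS = V_DD − I_D R_D = 1.76 − 0.505 × 1.71 = 0.896 V.
V_DS = 0.896 V ≥ V_ov = 0.391 V, confirming saturation.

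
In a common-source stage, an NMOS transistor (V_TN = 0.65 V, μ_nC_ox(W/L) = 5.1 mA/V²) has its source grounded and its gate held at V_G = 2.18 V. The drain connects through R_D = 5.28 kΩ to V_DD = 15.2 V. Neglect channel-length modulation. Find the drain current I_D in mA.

V_GS = V_G = 2.18 V, so V_ov = 2.18 − 0.65 = 1.53 V.
Assume saturation: I_D = ½ k_n V_ov² = 0.5 × 5.1 × 1.53² = 5.97 mA, giving V_DS = V_DD − I_D R_D = 15.2 − 5.97 × 5.28 = -16.3 V.
But -16.3 V < V_ov = 1.53 V, so the device is actually in triode.
In triode I_D = k_n[V_ov V_DS − ½ V_DS²] and I_D = (V_DD − V_DS)/R_D. Equating: 13.5 V_DS² − 42.2 V_DS + 15.2 = 0, giving V_DS = 0.415 V (the root below V_ov).
I_D = (15.2 − 0.415) / 5.28 = 2.8 mA.

I_D = 2.80 mA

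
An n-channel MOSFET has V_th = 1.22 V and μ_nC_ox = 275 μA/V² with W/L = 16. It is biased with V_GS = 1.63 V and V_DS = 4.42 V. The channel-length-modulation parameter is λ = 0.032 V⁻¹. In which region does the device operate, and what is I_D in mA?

Saturation; I_D = 0.422 mA

k_n = μ_nC_ox · (W/L) = 4.4 mA/V².
V_ov = V_GS − V_th = 1.63 − 1.22 = 0.41 V.
Since V_DS = 4.42 V ≥ V_ov = 0.41 V, the device is in saturation.
I_D = ½ k_n V_ov² (1 + λ V_DS) = 0.5 × 4.4 × 0.41² × (1 + 0.032 × 4.42) = 0.422 mA.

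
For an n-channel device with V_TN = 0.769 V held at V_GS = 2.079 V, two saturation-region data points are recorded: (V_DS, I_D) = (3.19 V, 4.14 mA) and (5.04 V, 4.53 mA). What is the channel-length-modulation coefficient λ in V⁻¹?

λ = 0.0608 V⁻¹

With V_GS fixed, I_D ∝ (1 + λ V_DS) in saturation, so I_D2/I_D1 = (1 + λ V_DS2)/(1 + λ V_DS1).
4.53/4.14 = 1.094 = (1 + 5.04 λ)/(1 + 3.19 λ).
Solving: λ (I_D1 V_DS2 − I_D2 V_DS1) = I_D2 − I_D1, so λ = (4.53 − 4.14) / (4.14 × 5.04 − 4.53 × 3.19) = 0.39 / 6.41 = 0.0608 V⁻¹.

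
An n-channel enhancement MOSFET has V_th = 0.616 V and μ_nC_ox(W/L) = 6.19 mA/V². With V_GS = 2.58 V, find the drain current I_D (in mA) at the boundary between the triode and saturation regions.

I_D = 11.9 mA

At the boundary V_DS = V_ov = V_GS − V_th = 2.58 − 0.616 = 1.96 V.
I_D = ½ k_n V_ov² = 0.5 × 6.19 × 1.96² = 11.9 mA.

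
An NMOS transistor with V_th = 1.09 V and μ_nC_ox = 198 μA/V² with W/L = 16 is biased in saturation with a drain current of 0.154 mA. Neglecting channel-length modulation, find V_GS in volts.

V_GS = 1.40 V

k_n = μ_nC_ox · (W/L) = 3.168 mA/V².
In saturation I_D = ½ k_n (V_GS − V_th)², so V_GS − V_th = √(2 I_D / k_n) = √(2 × 0.154 / 3.168) = 0.312 V.
V_GS = 1.09 + 0.312 = 1.4 V.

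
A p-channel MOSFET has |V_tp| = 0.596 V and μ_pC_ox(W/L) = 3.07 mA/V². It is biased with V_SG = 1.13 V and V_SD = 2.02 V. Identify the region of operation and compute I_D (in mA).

Saturation; I_D = 0.438 mA

V_ov = V_SG − |V_tp| = 1.13 − 0.596 = 0.534 V.
Since V_SD = 2.02 V ≥ V_ov = 0.534 V, the device is in saturation.
I_D = ½ k_p V_ov² = 0.5 × 3.07 × 0.534² = 0.438 mA.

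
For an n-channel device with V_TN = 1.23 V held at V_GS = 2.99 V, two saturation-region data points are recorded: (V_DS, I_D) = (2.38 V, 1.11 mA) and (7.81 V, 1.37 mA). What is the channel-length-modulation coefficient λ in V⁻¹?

With V_GS fixed, I_D ∝ (1 + λ V_DS) in saturation, so I_D2/I_D1 = (1 + λ V_DS2)/(1 + λ V_DS1).
1.37/1.11 = 1.234 = (1 + 7.81 λ)/(1 + 2.38 λ).
Solving: λ (I_D1 V_DS2 − I_D2 V_DS1) = I_D2 − I_D1, so λ = (1.37 − 1.11) / (1.11 × 7.81 − 1.37 × 2.38) = 0.26 / 5.41 = 0.0481 V⁻¹.

λ = 0.0481 V⁻¹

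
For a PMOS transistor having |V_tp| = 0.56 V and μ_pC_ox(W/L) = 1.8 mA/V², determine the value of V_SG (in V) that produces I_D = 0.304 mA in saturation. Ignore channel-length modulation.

In saturation I_D = ½ k_p (V_SG − |V_tp|)², so V_SG − |V_tp| = √(2 I_D / k_p) = √(2 × 0.304 / 1.8) = 0.581 V.
V_SG = 0.56 + 0.581 = 1.14 V.

V_SG = 1.14 V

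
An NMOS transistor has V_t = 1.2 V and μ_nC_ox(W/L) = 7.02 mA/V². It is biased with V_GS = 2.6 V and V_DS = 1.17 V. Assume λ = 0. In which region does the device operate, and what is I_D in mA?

V_ov = V_GS − V_t = 2.6 − 1.2 = 1.4 V.
Since V_DS = 1.17 V < V_ov = 1.4 V, the device is in the triode region.
I_D = k_n [V_ov · V_DS − ½ V_DS²] = 7.02 × [1.4 × 1.17 − 0.5 × 1.17²] = 6.69 mA.

Triode; I_D = 6.69 mA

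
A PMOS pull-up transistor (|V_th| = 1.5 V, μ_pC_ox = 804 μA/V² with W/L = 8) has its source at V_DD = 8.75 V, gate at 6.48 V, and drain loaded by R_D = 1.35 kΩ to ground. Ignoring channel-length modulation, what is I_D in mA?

I_D = 1.91 mA

V_SG = V_DD − V_G = 8.75 − 6.48 = 2.27 V, so V_ov = 2.27 − 1.5 = 0.77 V.
k_p = μ_pC_ox · (W/L) = 6.432 mA/V².
Assume saturation: I_D = ½ k_p V_ov² = 0.5 × 6.432 × 0.77² = 1.91 mA, giving V_SD = V_DD − I_D R_D = 8.75 − 1.91 × 1.35 = 6.18 V.
V_SD = 6.18 V ≥ V_ov = 0.77 V, confirming saturation.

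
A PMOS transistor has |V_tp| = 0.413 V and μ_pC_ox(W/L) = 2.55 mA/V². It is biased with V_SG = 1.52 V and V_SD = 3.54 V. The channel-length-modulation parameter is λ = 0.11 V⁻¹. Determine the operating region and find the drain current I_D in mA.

Saturation; I_D = 2.17 mA

V_ov = V_SG − |V_tp| = 1.52 − 0.413 = 1.11 V.
Since V_SD = 3.54 V ≥ V_ov = 1.11 V, the device is in saturation.
I_D = ½ k_p V_ov² (1 + λ V_SD) = 0.5 × 2.55 × 1.11² × (1 + 0.11 × 3.54) = 2.17 mA.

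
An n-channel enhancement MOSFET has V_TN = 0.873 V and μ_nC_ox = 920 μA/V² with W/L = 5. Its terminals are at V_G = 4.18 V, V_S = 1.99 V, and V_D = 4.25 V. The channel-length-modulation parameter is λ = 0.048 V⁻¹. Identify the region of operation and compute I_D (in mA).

Saturation; I_D = 4.42 mA

V_GS = V_G − V_S = 4.18 − 1.99 = 2.19 V; V_DS = V_D − V_S = 4.25 − 1.99 = 2.26 V.
k_n = μ_nC_ox · (W/L) = 4.6 mA/V².
V_ov = V_GS − V_TN = 2.19 − 0.873 = 1.32 V.
Since V_DS = 2.26 V ≥ V_ov = 1.32 V, the device is in saturation.
I_D = ½ k_n V_ov² (1 + λ V_DS) = 0.5 × 4.6 × 1.32² × (1 + 0.048 × 2.26) = 4.42 mA.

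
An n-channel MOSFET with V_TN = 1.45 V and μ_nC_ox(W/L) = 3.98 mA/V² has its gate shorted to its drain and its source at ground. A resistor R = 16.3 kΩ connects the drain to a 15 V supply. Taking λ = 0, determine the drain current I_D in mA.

I_D = 0.793 mA

With gate tied to drain, V_GS = V_DS ≥ V_GS − V_TN, so the device is in saturation.
KCL at the drain: ½ k_n (V_GS − V_TN)² = (V_DD − V_GS)/R.
Let x = V_GS − 1.45. Then 32.4 x² + x − 13.55 = 0, giving x = 0.631 V (positive root), so V_GS = 2.08 V.
I_D = (V_DD − V_GS)/R = (15 − 2.08) / 16.3 = 0.793 mA.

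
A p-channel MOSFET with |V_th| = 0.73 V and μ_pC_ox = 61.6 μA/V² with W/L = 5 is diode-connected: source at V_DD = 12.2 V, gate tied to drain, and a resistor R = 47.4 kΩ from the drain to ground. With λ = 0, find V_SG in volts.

V_SG = 1.92 V

With gate tied to drain, V_SG = V_SD ≥ V_SG − |V_th|, so the device is in saturation.
k_p = μ_pC_ox · (W/L) = 0.308 mA/V².
KCL at the drain: ½ k_p (V_SG − |V_th|)² = (V_DD − V_SG)/R.
Let x = V_SG − 0.73. Then 7.3 x² + x − 11.47 = 0, giving x = 1.19 V (positive root), so V_SG = 1.92 V.
I_D = (V_DD − V_SG)/R = (12.2 − 1.92) / 47.4 = 0.217 mA.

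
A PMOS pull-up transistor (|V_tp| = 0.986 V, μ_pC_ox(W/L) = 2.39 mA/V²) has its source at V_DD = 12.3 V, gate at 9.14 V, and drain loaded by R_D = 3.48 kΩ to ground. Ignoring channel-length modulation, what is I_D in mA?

I_D = 3.31 mA

V_SG = V_DD − V_G = 12.3 − 9.14 = 3.16 V, so V_ov = 3.16 − 0.986 = 2.17 V.
Assume saturation: I_D = ½ k_p V_ov² = 0.5 × 2.39 × 2.17² = 5.65 mA, giving V_SD = V_DD − I_D R_D = 12.3 − 5.65 × 3.48 = -7.35 V.
But -7.35 V < V_ov = 2.17 V, so the device is actually in triode.
In triode I_D = k_p[V_ov V_SD − ½ V_SD²] and I_D = (V_DD − V_SD)/R_D. Equating: 4.16 V_SD² − 19.08 V_SD + 12.3 = 0, giving V_SD = 0.776 V (the root below V_ov).
I_D = (12.3 − 0.776) / 3.48 = 3.31 mA.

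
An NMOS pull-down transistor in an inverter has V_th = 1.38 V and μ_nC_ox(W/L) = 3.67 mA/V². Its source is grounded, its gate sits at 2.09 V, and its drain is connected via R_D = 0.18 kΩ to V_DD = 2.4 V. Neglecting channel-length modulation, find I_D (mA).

I_D = 0.925 mA

V_GS = V_G = 2.09 V, so V_ov = 2.09 − 1.38 = 0.71 V.
Assume saturation: I_D = ½ k_n V_ov² = 0.5 × 3.67 × 0.71² = 0.925 mA, giving V_DS = V_DD − I_D R_D = 2.4 − 0.925 × 0.18 = 2.23 V.
V_DS = 2.23 V ≥ V_ov = 0.71 V, confirming saturation.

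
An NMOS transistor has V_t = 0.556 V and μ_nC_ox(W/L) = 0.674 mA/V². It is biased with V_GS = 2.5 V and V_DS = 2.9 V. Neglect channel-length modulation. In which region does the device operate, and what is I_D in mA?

Saturation; I_D = 1.27 mA

V_ov = V_GS − V_t = 2.5 − 0.556 = 1.94 V.
Since V_DS = 2.9 V ≥ V_ov = 1.94 V, the device is in saturation.
I_D = ½ k_n V_ov² = 0.5 × 0.674 × 1.94² = 1.27 mA.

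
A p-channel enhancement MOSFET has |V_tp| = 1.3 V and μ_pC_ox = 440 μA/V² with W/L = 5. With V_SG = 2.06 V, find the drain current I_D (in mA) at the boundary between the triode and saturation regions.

I_D = 0.635 mA

At the boundary V_SD = V_ov = V_SG − |V_tp| = 2.06 − 1.3 = 0.76 V.
k_p = μ_pC_ox · (W/L) = 2.2 mA/V².
I_D = ½ k_p V_ov² = 0.5 × 2.2 × 0.76² = 0.635 mA.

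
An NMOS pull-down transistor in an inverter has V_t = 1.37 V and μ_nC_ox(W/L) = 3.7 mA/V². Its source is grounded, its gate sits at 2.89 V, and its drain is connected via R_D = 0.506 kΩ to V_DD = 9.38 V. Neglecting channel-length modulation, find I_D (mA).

I_D = 4.27 mA

V_GS = V_G = 2.89 V, so V_ov = 2.89 − 1.37 = 1.52 V.
Assume saturation: I_D = ½ k_n V_ov² = 0.5 × 3.7 × 1.52² = 4.27 mA, giving V_DS = V_DD − I_D R_D = 9.38 − 4.27 × 0.506 = 7.22 V.
V_DS = 7.22 V ≥ V_ov = 1.52 V, confirming saturation.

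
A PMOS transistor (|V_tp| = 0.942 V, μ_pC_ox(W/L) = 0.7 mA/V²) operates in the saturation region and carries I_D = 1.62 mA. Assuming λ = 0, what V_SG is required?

In saturation I_D = ½ k_p (V_SG − |V_tp|)², so V_SG − |V_tp| = √(2 I_D / k_p) = √(2 × 1.62 / 0.7) = 2.15 V.
V_SG = 0.942 + 2.15 = 3.09 V.

V_SG = 3.09 V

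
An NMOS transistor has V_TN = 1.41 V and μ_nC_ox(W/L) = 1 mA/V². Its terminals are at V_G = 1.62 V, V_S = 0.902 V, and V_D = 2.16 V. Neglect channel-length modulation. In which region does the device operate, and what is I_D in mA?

V_GS = V_G − V_S = 1.62 − 0.902 = 0.718 V; V_DS = V_D − V_S = 2.16 − 0.902 = 1.26 V.
V_GS = 0.718 V < V_TN = 1.41 V, so the transistor is in cutoff.

Cutoff; I_D = 0 mA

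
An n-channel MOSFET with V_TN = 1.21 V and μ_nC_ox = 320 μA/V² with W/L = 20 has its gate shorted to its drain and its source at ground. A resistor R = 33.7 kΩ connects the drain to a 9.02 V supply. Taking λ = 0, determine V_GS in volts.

V_GS = 1.47 V

With gate tied to drain, V_GS = V_DS ≥ V_GS − V_TN, so the device is in saturation.
k_n = μ_nC_ox · (W/L) = 6.4 mA/V².
KCL at the drain: ½ k_n (V_GS − V_TN)² = (V_DD − V_GS)/R.
Let x = V_GS − 1.21. Then 108 x² + x − 7.81 = 0, giving x = 0.265 V (positive root), so V_GS = 1.47 V.
I_D = (V_DD − V_GS)/R = (9.02 − 1.47) / 33.7 = 0.224 mA.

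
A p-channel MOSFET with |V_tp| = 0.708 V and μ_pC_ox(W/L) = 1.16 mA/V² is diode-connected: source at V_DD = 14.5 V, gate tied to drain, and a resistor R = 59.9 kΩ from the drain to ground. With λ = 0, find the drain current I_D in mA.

With gate tied to drain, V_SG = V_SD ≥ V_SG − |V_tp|, so the device is in saturation.
KCL at the drain: ½ k_p (V_SG − |V_tp|)² = (V_DD − V_SG)/R.
Let x = V_SG − 0.708. Then 34.7 x² + x − 13.79 = 0, giving x = 0.616 V (positive root), so V_SG = 1.32 V.
I_D = (V_DD − V_SG)/R = (14.5 − 1.32) / 59.9 = 0.22 mA.

I_D = 0.220 mA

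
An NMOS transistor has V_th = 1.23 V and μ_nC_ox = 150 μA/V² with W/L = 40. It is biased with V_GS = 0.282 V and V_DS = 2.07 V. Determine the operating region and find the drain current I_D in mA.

Cutoff; I_D = 0 mA

V_GS = 0.282 V < V_th = 1.23 V, so the transistor is in cutoff.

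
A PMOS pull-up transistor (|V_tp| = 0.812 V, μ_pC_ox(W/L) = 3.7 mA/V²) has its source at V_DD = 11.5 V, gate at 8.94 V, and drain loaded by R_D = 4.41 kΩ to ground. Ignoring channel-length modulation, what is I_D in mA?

V_SG = V_DD − V_G = 11.5 − 8.94 = 2.56 V, so V_ov = 2.56 − 0.812 = 1.75 V.
Assume saturation: I_D = ½ k_p V_ov² = 0.5 × 3.7 × 1.75² = 5.65 mA, giving V_SD = V_DD − I_D R_D = 11.5 − 5.65 × 4.41 = -13.4 V.
But -13.4 V < V_ov = 1.75 V, so the device is actually in triode.
In triode I_D = k_p[V_ov V_SD − ½ V_SD²] and I_D = (V_DD − V_SD)/R_D. Equating: 8.16 V_SD² − 29.52 V_SD + 11.5 = 0, giving V_SD = 0.444 V (the root below V_ov).
I_D = (11.5 − 0.444) / 4.41 = 2.51 mA.

I_D = 2.51 mA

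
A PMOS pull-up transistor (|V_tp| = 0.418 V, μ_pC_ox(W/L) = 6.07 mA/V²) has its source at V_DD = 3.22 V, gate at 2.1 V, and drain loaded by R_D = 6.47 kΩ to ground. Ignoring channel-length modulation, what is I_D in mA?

V_SG = V_DD − V_G = 3.22 − 2.1 = 1.12 V, so V_ov = 1.12 − 0.418 = 0.702 V.
Assume saturation: I_D = ½ k_p V_ov² = 0.5 × 6.07 × 0.702² = 1.5 mA, giving V_SD = V_DD − I_D R_D = 3.22 − 1.5 × 6.47 = -6.46 V.
But -6.46 V < V_ov = 0.702 V, so the device is actually in triode.
In triode I_D = k_p[V_ov V_SD − ½ V_SD²] and I_D = (V_DD − V_SD)/R_D. Equating: 19.6 V_SD² − 28.57 V_SD + 3.22 = 0, giving V_SD = 0.123 V (the root below V_ov).
I_D = (3.22 − 0.123) / 6.47 = 0.479 mA.

I_D = 0.479 mA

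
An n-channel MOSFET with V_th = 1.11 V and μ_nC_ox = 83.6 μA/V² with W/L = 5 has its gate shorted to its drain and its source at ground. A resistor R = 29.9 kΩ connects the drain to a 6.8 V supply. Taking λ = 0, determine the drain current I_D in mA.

I_D = 0.161 mA

With gate tied to drain, V_GS = V_DS ≥ V_GS − V_th, so the device is in saturation.
k_n = μ_nC_ox · (W/L) = 0.418 mA/V².
KCL at the drain: ½ k_n (V_GS − V_th)² = (V_DD − V_GS)/R.
Let x = V_GS − 1.11. Then 6.25 x² + x − 5.69 = 0, giving x = 0.878 V (positive root), so V_GS = 1.99 V.
I_D = (V_DD − V_GS)/R = (6.8 − 1.99) / 29.9 = 0.161 mA.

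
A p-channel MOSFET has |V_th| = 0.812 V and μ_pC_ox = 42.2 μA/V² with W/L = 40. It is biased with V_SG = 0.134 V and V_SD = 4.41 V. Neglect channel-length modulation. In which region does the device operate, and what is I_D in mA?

Cutoff; I_D = 0 mA

V_SG = 0.134 V < |V_th| = 0.812 V, so the transistor is in cutoff.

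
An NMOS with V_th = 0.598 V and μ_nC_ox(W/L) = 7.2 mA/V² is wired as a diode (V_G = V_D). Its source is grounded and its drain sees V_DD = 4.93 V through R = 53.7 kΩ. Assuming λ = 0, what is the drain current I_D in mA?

I_D = 0.0779 mA

With gate tied to drain, V_GS = V_DS ≥ V_GS − V_th, so the device is in saturation.
KCL at the drain: ½ k_n (V_GS − V_th)² = (V_DD − V_GS)/R.
Let x = V_GS − 0.598. Then 193 x² + x − 4.332 = 0, giving x = 0.147 V (positive root), so V_GS = 0.745 V.
I_D = (V_DD − V_GS)/R = (4.93 − 0.745) / 53.7 = 0.0779 mA.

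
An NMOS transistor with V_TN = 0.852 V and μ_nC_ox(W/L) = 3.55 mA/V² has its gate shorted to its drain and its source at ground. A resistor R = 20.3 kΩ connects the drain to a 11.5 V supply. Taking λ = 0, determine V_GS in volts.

V_GS = 1.38 V

With gate tied to drain, V_GS = V_DS ≥ V_GS − V_TN, so the device is in saturation.
KCL at the drain: ½ k_n (V_GS − V_TN)² = (V_DD − V_GS)/R.
Let x = V_GS − 0.852. Then 36 x² + x − 10.65 = 0, giving x = 0.53 V (positive root), so V_GS = 1.38 V.
I_D = (V_DD − V_GS)/R = (11.5 − 1.38) / 20.3 = 0.498 mA.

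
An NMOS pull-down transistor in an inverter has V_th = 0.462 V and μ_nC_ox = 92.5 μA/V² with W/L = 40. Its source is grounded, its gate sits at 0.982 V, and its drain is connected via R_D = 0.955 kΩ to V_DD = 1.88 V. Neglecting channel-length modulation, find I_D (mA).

I_D = 0.500 mA

V_GS = V_G = 0.982 V, so V_ov = 0.982 − 0.462 = 0.52 V.
k_n = μ_nC_ox · (W/L) = 3.7 mA/V².
Assume saturation: I_D = ½ k_n V_ov² = 0.5 × 3.7 × 0.52² = 0.5 mA, giving V_DS = V_DD − I_D R_D = 1.88 − 0.5 × 0.955 = 1.4 V.
V_DS = 1.4 V ≥ V_ov = 0.52 V, confirming saturation.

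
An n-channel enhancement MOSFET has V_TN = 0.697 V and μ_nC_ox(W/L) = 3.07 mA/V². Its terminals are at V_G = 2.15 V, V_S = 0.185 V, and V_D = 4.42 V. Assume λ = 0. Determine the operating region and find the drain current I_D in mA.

V_GS = V_G − V_S = 2.15 − 0.185 = 1.96 V; V_DS = V_D − V_S = 4.42 − 0.185 = 4.24 V.
V_ov = V_GS − V_TN = 1.96 − 0.697 = 1.27 V.
Since V_DS = 4.24 V ≥ V_ov = 1.27 V, the device is in saturation.
I_D = ½ k_n V_ov² = 0.5 × 3.07 × 1.27² = 2.47 mA.

Saturation; I_D = 2.47 mA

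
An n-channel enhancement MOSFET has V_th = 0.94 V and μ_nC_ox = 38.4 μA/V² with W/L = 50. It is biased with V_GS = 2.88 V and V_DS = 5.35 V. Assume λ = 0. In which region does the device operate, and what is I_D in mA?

k_n = μ_nC_ox · (W/L) = 1.92 mA/V².
V_ov = V_GS − V_th = 2.88 − 0.94 = 1.94 V.
Since V_DS = 5.35 V ≥ V_ov = 1.94 V, the device is in saturation.
I_D = ½ k_n V_ov² = 0.5 × 1.92 × 1.94² = 3.61 mA.

Saturation; I_D = 3.61 mA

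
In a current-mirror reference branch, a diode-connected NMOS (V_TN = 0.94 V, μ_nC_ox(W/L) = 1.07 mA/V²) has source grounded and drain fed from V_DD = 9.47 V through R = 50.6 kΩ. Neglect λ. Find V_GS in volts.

V_GS = 1.48 V

With gate tied to drain, V_GS = V_DS ≥ V_GS − V_TN, so the device is in saturation.
KCL at the drain: ½ k_n (V_GS − V_TN)² = (V_DD − V_GS)/R.
Let x = V_GS − 0.94. Then 27.1 x² + x − 8.53 = 0, giving x = 0.543 V (positive root), so V_GS = 1.48 V.
I_D = (V_DD − V_GS)/R = (9.47 − 1.48) / 50.6 = 0.158 mA.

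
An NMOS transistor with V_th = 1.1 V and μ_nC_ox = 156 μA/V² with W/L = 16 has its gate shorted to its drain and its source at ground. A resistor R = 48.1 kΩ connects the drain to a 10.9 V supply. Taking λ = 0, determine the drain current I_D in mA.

With gate tied to drain, V_GS = V_DS ≥ V_GS − V_th, so the device is in saturation.
k_n = μ_nC_ox · (W/L) = 2.496 mA/V².
KCL at the drain: ½ k_n (V_GS − V_th)² = (V_DD − V_GS)/R.
Let x = V_GS − 1.1. Then 60 x² + x − 9.8 = 0, giving x = 0.396 V (positive root), so V_GS = 1.5 V.
I_D = (V_DD − V_GS)/R = (10.9 − 1.5) / 48.1 = 0.196 mA.

I_D = 0.196 mA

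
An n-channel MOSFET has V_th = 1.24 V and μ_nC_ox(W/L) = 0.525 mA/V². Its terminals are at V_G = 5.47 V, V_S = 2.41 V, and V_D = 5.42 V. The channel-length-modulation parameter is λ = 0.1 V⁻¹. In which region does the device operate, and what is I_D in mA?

Saturation; I_D = 1.13 mA

V_GS = V_G − V_S = 5.47 − 2.41 = 3.06 V; V_DS = V_D − V_S = 5.42 − 2.41 = 3.01 V.
V_ov = V_GS − V_th = 3.06 − 1.24 = 1.82 V.
Since V_DS = 3.01 V ≥ V_ov = 1.82 V, the device is in saturation.
I_D = ½ k_n V_ov² (1 + λ V_DS) = 0.5 × 0.525 × 1.82² × (1 + 0.1 × 3.01) = 1.13 mA.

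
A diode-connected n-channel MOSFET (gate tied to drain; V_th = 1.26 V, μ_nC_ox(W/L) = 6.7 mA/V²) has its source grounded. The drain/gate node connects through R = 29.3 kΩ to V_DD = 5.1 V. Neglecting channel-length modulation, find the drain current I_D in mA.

With gate tied to drain, V_GS = V_DS ≥ V_GS − V_th, so the device is in saturation.
KCL at the drain: ½ k_n (V_GS − V_th)² = (V_DD − V_GS)/R.
Let x = V_GS − 1.26. Then 98.2 x² + x − 3.84 = 0, giving x = 0.193 V (positive root), so V_GS = 1.45 V.
I_D = (V_DD − V_GS)/R = (5.1 − 1.45) / 29.3 = 0.124 mA.

I_D = 0.124 mA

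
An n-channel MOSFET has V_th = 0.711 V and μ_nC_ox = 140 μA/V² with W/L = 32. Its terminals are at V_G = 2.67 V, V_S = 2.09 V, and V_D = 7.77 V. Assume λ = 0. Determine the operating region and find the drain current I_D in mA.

V_GS = V_G − V_S = 2.67 − 2.09 = 0.58 V; V_DS = V_D − V_S = 7.77 − 2.09 = 5.68 V.
V_GS = 0.58 V < V_th = 0.711 V, so the transistor is in cutoff.

Cutoff; I_D = 0 mA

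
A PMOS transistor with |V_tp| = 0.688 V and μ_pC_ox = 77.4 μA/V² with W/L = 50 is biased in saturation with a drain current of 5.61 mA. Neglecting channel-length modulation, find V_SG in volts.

k_p = μ_pC_ox · (W/L) = 3.87 mA/V².
In saturation I_D = ½ k_p (V_SG − |V_tp|)², so V_SG − |V_tp| = √(2 I_D / k_p) = √(2 × 5.61 / 3.87) = 1.7 V.
V_SG = 0.688 + 1.7 = 2.39 V.

V_SG = 2.39 V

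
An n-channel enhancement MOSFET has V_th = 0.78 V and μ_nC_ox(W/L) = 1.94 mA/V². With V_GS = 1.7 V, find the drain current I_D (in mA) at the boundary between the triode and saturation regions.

At the boundary V_DS = V_ov = V_GS − V_th = 1.7 − 0.78 = 0.92 V.
I_D = ½ k_n V_ov² = 0.5 × 1.94 × 0.92² = 0.821 mA.

I_D = 0.821 mA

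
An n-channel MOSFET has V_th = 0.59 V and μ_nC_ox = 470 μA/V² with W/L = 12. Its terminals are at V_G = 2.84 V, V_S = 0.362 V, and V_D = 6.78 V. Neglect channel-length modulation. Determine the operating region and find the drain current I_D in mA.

Saturation; I_D = 10.1 mA

V_GS = V_G − V_S = 2.84 − 0.362 = 2.48 V; V_DS = V_D − V_S = 6.78 − 0.362 = 6.42 V.
k_n = μ_nC_ox · (W/L) = 5.64 mA/V².
V_ov = V_GS − V_th = 2.48 − 0.59 = 1.89 V.
Since V_DS = 6.42 V ≥ V_ov = 1.89 V, the device is in saturation.
I_D = ½ k_n V_ov² = 0.5 × 5.64 × 1.89² = 10.1 mA.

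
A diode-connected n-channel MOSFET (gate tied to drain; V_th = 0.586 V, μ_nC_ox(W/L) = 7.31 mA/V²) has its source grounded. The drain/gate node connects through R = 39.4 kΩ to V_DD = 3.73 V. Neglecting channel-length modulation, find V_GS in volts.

V_GS = 0.730 V

With gate tied to drain, V_GS = V_DS ≥ V_GS − V_th, so the device is in saturation.
KCL at the drain: ½ k_n (V_GS − V_th)² = (V_DD − V_GS)/R.
Let x = V_GS − 0.586. Then 144 x² + x − 3.144 = 0, giving x = 0.144 V (positive root), so V_GS = 0.73 V.
I_D = (V_DD − V_GS)/R = (3.73 − 0.73) / 39.4 = 0.0761 mA.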